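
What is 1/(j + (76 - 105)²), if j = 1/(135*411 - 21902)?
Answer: 33583/28243304 ≈ 0.0011891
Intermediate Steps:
j = 1/33583 (j = 1/(55485 - 21902) = 1/33583 ≈ 2.9777e-5)
1/(j + (76 - 105)²) = 1/(1/33583 + (76 - 105)²) = 1/(1/33583 + (-29)²) = 1/(1/33583 + 841) = 1/(28243304/33583) = 33583/28243304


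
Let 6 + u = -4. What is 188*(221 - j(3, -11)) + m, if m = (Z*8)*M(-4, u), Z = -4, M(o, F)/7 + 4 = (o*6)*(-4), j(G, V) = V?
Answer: 23008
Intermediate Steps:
u = -10 (u = -6 - 4 = -10)
M(o, F) = -28 - 168*o (M(o, F) = -28 + 7*((o*6)*(-4)) = -28 + 7*((6*o)*(-4)) = -28 + 7*(-24*o) = -28 - 168*o)
m = -20608 (m = (-4*8)*(-28 - 168*(-4)) = -32*(-28 + 672) = -32*644 = -20608)
188*(221 - j(3, -11)) + m = 188*(221 - 1*(-11)) - 20608 = 188*(221 + 11) - 20608 = 188*232 - 20608 = 43616 - 20608 = 23008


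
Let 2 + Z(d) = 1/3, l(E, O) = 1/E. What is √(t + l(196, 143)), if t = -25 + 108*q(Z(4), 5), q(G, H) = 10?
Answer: √206781/14 ≈ 32.481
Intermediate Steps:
Z(d) = -5/3 (Z(d) = -2 + 1/3 = -2 + ⅓ = -5/3)
t = 1055 (t = -25 + 108*10 = -25 + 1080 = 1055)
√(t + l(196, 143)) = √(1055 + 1/196) = √(206781/196) = √206781/14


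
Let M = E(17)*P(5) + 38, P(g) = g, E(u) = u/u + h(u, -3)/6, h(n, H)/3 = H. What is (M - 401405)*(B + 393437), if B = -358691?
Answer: -13945984647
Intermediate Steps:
h(n, H) = 3*H
E(u) = -½ (E(u) = u/u + (3*(-3))/6 = 1 - 9*⅙ = 1 - 3/2 = -½)
M = 71/2 (M = -½*5 + 38 = -5/2 + 38 = 71/2 ≈ 35.500)
(M - 401405)*(B + 393437) = (71/2 - 401405)*(-358691 + 393437) = -802739/2*34746 = -13945984647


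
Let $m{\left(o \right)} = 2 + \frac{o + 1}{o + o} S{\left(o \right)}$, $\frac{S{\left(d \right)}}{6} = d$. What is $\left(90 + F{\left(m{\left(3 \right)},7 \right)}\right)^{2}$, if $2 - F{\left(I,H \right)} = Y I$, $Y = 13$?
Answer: $8100$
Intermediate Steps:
$S{\left(d \right)} = 6 d$
$m{\left(o \right)} = 5 + 3 o$ ($m{\left(o \right)} = 2 + \frac{o + 1}{o + o} 6 o = 2 + \frac{1 + o}{2 o} 6 o = 2 + \left(3 + 3 o\right) = 5 + 3 o$)
$F{\left(I,H \right)} = 2 - 13 I$
$\left(90 + F{\left(m{\left(3 \right)},7 \right)}\right)^{2} = \left(90 + \left(2 - 13 \left(5 + 3 \cdot 3\right)\right)\right)^{2} = \left(90 + \left(2 - 13 \left(5 + 9\right)\right)\right)^{2} = \left(90 + \left(2 - 182\right)\right)^{2} = \left(90 - 180\right)^{2} = \left(-90\right)^{2} = 8100$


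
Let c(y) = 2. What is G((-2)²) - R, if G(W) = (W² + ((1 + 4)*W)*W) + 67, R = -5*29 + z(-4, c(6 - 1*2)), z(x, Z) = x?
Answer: 312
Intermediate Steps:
R = -149 (R = -5*29 - 4 = -145 - 4 = -149)
G(W) = 67 + 6*W² (G(W) = (W² + (5*W)*W) + 67 = (W² + 5*W²) + 67 = 6*W² + 67 = 67 + 6*W²)
G((-2)²) - R = (67 + 6*((-2)²)²) - 1*(-149) = (67 + 6*4²) + 149 = (67 + 6*16) + 149 = (67 + 96) + 149 = 163 + 149 = 312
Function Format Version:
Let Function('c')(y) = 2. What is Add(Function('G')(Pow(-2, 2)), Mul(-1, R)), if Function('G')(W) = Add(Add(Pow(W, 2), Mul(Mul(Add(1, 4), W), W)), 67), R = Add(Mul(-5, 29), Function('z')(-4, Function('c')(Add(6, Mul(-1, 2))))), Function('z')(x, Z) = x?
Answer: 312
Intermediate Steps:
R = -149 (R = Add(Mul(-5, 29), -4) = Add(-145, -4) = -149)
Function('G')(W) = Add(67, Mul(6, Pow(W, 2))) (Function('G')(W) = Add(Add(Pow(W, 2), Mul(Mul(5, W), W)), 67) = Add(Add(Pow(W, 2), Mul(5, Pow(W, 2))), 67) = Add(Mul(6, Pow(W, 2)), 67) = Add(67, Mul(6, Pow(W, 2))))
Add(Function('G')(Pow(-2, 2)), Mul(-1, R)) = Add(Add(67, Mul(6, Pow(Pow(-2, 2), 2))), Mul(-1, -149)) = Add(Add(67, Mul(6, Pow(4, 2))), 149) = Add(Add(67, Mul(6, 16)), 149) = Add(Add(67, 96), 149) = Add(163, 149) = 312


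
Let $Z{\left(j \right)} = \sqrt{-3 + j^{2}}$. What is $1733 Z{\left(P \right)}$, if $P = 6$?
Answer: $1733 \sqrt{33} \approx 9955.3$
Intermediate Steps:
$1733 Z{\left(P \right)} = 1733 \sqrt{-3 + 6^{2}} = 1733 \sqrt{-3 + 36} = 1733 \sqrt{33}$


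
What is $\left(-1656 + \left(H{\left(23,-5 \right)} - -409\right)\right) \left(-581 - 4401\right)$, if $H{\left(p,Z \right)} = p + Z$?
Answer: $6122878$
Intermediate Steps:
$H{\left(p,Z \right)} = Z + p$
$\left(-1656 + \left(H{\left(23,-5 \right)} - -409\right)\right) \left(-581 - 4401\right) = \left(-1656 + \left(\left(-5 + 23\right) - -409\right)\right) \left(-581 - 4401\right) = \left(-1656 + \left(18 + 409\right)\right) \left(-4982\right) = \left(-1656 + 427\right) \left(-4982\right) = \left(-1229\right) \left(-4982\right) = 6122878$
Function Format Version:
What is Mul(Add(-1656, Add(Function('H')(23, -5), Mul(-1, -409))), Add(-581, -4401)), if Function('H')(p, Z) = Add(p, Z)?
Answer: 6122878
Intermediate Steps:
Function('H')(p, Z) = Add(Z, p)
Mul(Add(-1656, Add(Function('H')(23, -5), Mul(-1, -409))), Add(-581, -4401)) = Mul(Add(-1656, Add(Add(-5, 23), Mul(-1, -409))), Add(-581, -4401)) = Mul(Add(-1656, Add(18, 409)), -4982) = Mul(Add(-1656, 427), -4982) = Mul(-1229, -4982) = 6122878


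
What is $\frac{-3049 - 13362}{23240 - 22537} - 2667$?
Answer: $- \frac{1891312}{703} \approx -2690.3$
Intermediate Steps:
$\frac{-3049 - 13362}{23240 - 22537} - 2667 = - \frac{16411}{703} - 2667 = - \frac{1891312}{703}$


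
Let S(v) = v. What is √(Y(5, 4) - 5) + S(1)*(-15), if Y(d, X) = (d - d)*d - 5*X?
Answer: -15 + 5*I ≈ -15.0 + 5.0*I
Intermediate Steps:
Y(d, X) = -5*X (Y(d, X) = 0*d - 5*X = 0 - 5*X = -5*X)
√(Y(5, 4) - 5) + S(1)*(-15) = √(-5*4 - 5) + 1*(-15) = √(-20 - 5) - 15 = √(-25) - 15 = 5*I - 15 = -15 + 5*I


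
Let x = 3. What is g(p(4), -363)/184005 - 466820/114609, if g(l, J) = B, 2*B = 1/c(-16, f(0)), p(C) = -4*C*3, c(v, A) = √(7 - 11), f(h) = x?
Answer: -466820/114609 - I/736020 ≈ -4.0732 - 1.3587e-6*I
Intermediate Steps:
f(h) = 3
c(v, A) = 2*I (c(v, A) = √(-4) = 2*I)
p(C) = -12*C
B = -I/4 (B = 1/(2*((2*I))) = (-I/2)/2 = -I/4 ≈ -0.25*I)
g(l, J) = -I/4
g(p(4), -363)/184005 - 466820/114609 = -I/4/184005 - 466820/114609 = -I/4*(1/184005) - 466820*1/114609 = -I/736020 - 466820/114609 = -466820/114609 - I/736020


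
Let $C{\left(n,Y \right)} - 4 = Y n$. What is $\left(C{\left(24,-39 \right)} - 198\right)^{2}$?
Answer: $1276900$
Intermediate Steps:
$C{\left(n,Y \right)} = 4 + Y n$
$\left(C{\left(24,-39 \right)} - 198\right)^{2} = \left(\left(4 - 936\right) - 198\right)^{2} = \left(-932 - 198\right)^{2} = \left(-1130\right)^{2} = 1276900$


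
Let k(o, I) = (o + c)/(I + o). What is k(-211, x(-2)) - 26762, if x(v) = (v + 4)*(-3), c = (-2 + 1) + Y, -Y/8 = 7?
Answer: -5807086/217 ≈ -26761.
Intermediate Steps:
Y = -56 (Y = -8*7 = -56)
c = -57 (c = (-2 + 1) - 56 = -1 - 56 = -57)
x(v) = -12 - 3*v (x(v) = (4 + v)*(-3) = -12 - 3*v)
k(o, I) = (-57 + o)/(I + o) (k(o, I) = (o - 57)/(I + o) = (-57 + o)/(I + o))
k(-211, x(-2)) - 26762 = (-57 - 211)/((-12 - 3*(-2)) - 211) - 26762 = -268/((-12 + 6) - 211) - 26762 = -268/(-6 - 211) - 26762 = -268/(-217) - 26762 = -1/217*(-268) - 26762 = 268/217 - 26762 = -5807086/217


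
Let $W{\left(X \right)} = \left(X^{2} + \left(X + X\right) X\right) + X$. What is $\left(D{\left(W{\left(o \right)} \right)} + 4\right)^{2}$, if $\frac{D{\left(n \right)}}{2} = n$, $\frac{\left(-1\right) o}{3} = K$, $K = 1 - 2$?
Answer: $4096$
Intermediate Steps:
$K = -1$ ($K = 1 - 2 = -1$)
$o = 3$ ($o = \left(-3\right) \left(-1\right) = 3$)
$W{\left(X \right)} = X + 3 X^{2}$ ($W{\left(X \right)} = \left(X^{2} + 2 X X\right) + X = \left(X^{2} + 2 X^{2}\right) + X = 3 X^{2} + X = X + 3 X^{2}$)
$D{\left(n \right)} = 2 n$
$\left(D{\left(W{\left(o \right)} \right)} + 4\right)^{2} = \left(2 \cdot 3 \left(1 + 3 \cdot 3\right) + 4\right)^{2} = \left(2 \cdot 3 \left(1 + 9\right) + 4\right)^{2} = \left(2 \cdot 3 \cdot 10 + 4\right)^{2} = \left(2 \cdot 30 + 4\right)^{2} = \left(60 + 4\right)^{2} = 64^{2} = 4096$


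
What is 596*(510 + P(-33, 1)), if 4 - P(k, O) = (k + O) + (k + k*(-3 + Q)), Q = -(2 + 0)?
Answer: 246744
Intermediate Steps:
Q = -2 (Q = -1*2 = -2)
P(k, O) = 4 - O + 3*k (P(k, O) = 4 - ((k + O) + (k + k*(-3 - 2))) = 4 - ((O + k) + (k + k*(-5))) = 4 - ((O + k) + (k - 5*k)) = 4 - ((O + k) - 4*k) = 4 - (O - 3*k) = 4 + (-O + 3*k) = 4 - O + 3*k)
596*(510 + P(-33, 1)) = 596*(510 + (4 - 1*1 + 3*(-33))) = 596*(510 + (4 - 1 - 99)) = 596*(510 - 96) = 596*414 = 246744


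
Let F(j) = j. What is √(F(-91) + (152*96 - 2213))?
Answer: 64*√3 ≈ 110.85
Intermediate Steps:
√(F(-91) + (152*96 - 2213)) = √(-91 + (152*96 - 2213)) = √(-91 + (14592 - 2213)) = √(-91 + 12379) = √12288 = 64*√3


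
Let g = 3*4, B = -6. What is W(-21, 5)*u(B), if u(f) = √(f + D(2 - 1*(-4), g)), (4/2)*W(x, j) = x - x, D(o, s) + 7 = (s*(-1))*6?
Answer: 0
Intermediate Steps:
g = 12
D(o, s) = -7 - 6*s (D(o, s) = -7 + (s*(-1))*6 = -7 - s*6 = -7 - 6*s)
W(x, j) = 0 (W(x, j) = (x - x)/2 = (½)*0 = 0)
u(f) = √(-79 + f) (u(f) = √(f + (-7 - 6*12)) = √(f + (-7 - 72)) = √(f - 79) = √(-79 + f))
W(-21, 5)*u(B) = 0*√(-79 - 6) = 0*√(-85) = 0*(I*√85) = 0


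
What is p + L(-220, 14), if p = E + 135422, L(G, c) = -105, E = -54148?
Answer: 81169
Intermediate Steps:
p = 81274 (p = -54148 + 135422 = 81274)
p + L(-220, 14) = 81274 - 105 = 81169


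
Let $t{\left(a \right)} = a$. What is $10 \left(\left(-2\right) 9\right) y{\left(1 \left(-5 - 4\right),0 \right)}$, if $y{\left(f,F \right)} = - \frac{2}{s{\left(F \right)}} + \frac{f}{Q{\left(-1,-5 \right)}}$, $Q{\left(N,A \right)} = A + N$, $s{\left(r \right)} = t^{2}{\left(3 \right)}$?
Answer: $-230$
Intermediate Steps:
$s{\left(r \right)} = 9$ ($s{\left(r \right)} = 3^{2} = 9$)
$y{\left(f,F \right)} = - \frac{2}{9} - \frac{f}{6}$ ($y{\left(f,F \right)} = - \frac{2}{9} + \frac{f}{-5 - 1} = \left(-2\right) \frac{1}{9} + \frac{f}{-6} = - \frac{2}{9} + f \left(- \frac{1}{6}\right) = - \frac{2}{9} - \frac{f}{6}$)
$10 \left(\left(-2\right) 9\right) y{\left(1 \left(-5 - 4\right),0 \right)} = 10 \left(\left(-2\right) 9\right) \left(- \frac{2}{9} - \frac{1 \left(-5 - 4\right)}{6}\right) = 10 \left(-18\right) \left(- \frac{2}{9} - \frac{1 \left(-9\right)}{6}\right) = - 180 \left(- \frac{2}{9} - - \frac{3}{2}\right) = - 180 \left(- \frac{2}{9} + \frac{3}{2}\right) = \left(-180\right) \frac{23}{18} = -230$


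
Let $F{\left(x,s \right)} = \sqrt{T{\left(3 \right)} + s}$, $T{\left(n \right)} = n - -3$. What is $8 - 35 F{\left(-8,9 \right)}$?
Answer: $8 - 35 \sqrt{15} \approx -127.55$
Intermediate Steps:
$T{\left(n \right)} = 3 + n$ ($T{\left(n \right)} = n + 3 = 3 + n$)
$F{\left(x,s \right)} = \sqrt{6 + s}$ ($F{\left(x,s \right)} = \sqrt{\left(3 + 3\right) + s} = \sqrt{6 + s}$)
$8 - 35 F{\left(-8,9 \right)} = 8 - 35 \sqrt{6 + 9} = 8 - 35 \sqrt{15}$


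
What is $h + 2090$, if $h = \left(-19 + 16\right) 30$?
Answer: $2000$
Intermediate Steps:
$h = -90$ ($h = \left(-3\right) 30 = -90$)
$h + 2090 = -90 + 2090 = 2000$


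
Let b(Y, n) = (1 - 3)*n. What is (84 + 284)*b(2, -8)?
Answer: 5888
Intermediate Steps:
b(Y, n) = -2*n
(84 + 284)*b(2, -8) = (84 + 284)*(-2*(-8)) = 368*16 = 5888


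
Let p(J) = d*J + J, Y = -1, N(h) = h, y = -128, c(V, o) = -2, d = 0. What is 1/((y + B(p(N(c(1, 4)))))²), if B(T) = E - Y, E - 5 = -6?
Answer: 1/16384 ≈ 6.1035e-5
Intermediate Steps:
E = -1 (E = 5 - 6 = -1)
p(J) = J (p(J) = 0*J + J = 0 + J = J)
B(T) = 0 (B(T) = -1 - 1*(-1) = -1 + 1 = 0)
1/((y + B(p(N(c(1, 4)))))²) = 1/((-128 + 0)²) = 1/((-128)²) = 1/16384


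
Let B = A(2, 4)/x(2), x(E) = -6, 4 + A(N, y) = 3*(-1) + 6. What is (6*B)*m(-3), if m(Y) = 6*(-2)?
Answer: -12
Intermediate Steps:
m(Y) = -12
A(N, y) = -1 (A(N, y) = -4 + (3*(-1) + 6) = -4 + (-3 + 6) = -4 + 3 = -1)
B = 1/6 (B = -1/(-6) = -1*(-1/6) = 1/6 ≈ 0.16667)
(6*B)*m(-3) = (6*(1/6))*(-12) = 1*(-12) = -12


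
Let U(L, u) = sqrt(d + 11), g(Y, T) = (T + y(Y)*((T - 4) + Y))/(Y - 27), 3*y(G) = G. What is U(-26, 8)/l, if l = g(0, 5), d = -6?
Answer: -27*sqrt(5)/5 ≈ -12.075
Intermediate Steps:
y(G) = G/3
g(Y, T) = (T + Y*(-4 + T + Y)/3)/(-27 + Y) (g(Y, T) = (T + (Y/3)*((T - 4) + Y))/(Y - 27) = (T + (Y/3)*((-4 + T) + Y))/(-27 + Y) = (T + (Y/3)*(-4 + T + Y))/(-27 + Y) = (T + Y*(-4 + T + Y)/3)/(-27 + Y))
U(L, u) = sqrt(5) (U(L, u) = sqrt(-6 + 11) = sqrt(5))
l = -5/27 (l = (0**2 - 4*0 + 3*5 + 5*0)/(3*(-27 + 0)) = (1/3)*(0 + 0 + 15 + 0)/(-27) = (1/3)*(-1/27)*15 = -5/27 ≈ -0.18519)
U(-26, 8)/l = sqrt(5)/(-5/27) = sqrt(5)*(-27/5) = -27*sqrt(5)/5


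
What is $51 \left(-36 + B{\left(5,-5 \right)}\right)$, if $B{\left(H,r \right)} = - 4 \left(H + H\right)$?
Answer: $-3876$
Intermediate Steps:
$B{\left(H,r \right)} = - 8 H$ ($B{\left(H,r \right)} = - 4 \cdot 2 H = - 8 H$)
$51 \left(-36 + B{\left(5,-5 \right)}\right) = 51 \left(-36 - 40\right) = 51 \left(-76\right) = -3876$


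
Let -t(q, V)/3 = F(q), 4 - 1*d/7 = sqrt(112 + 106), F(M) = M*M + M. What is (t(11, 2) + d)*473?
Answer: -174064 - 3311*sqrt(218) ≈ -2.2295e+5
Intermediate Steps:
F(M) = M + M**2 (F(M) = M**2 + M = M + M**2)
d = 28 - 7*sqrt(218) (d = 28 - 7*sqrt(112 + 106) = 28 - 7*sqrt(218) ≈ -75.354)
t(q, V) = -3*q*(1 + q)
(t(11, 2) + d)*473 = (-3*11*(1 + 11) + (28 - 7*sqrt(218)))*473 = (-3*11*12 + (28 - 7*sqrt(218)))*473 = (-396 + (28 - 7*sqrt(218)))*473 = (-368 - 7*sqrt(218))*473 = -174064 - 3311*sqrt(218)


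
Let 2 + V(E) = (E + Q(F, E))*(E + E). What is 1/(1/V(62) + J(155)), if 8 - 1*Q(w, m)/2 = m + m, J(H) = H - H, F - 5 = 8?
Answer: -21082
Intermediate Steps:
F = 13 (F = 5 + 8 = 13)
J(H) = 0
Q(w, m) = 16 - 4*m (Q(w, m) = 16 - 2*(m + m) = 16 - 4*m)
V(E) = -2 + 2*E*(16 - 3*E) (V(E) = -2 + (E + (16 - 4*E))*(E + E) = -2 + (16 - 3*E)*(2*E) = -2 + 2*E*(16 - 3*E))
1/(1/V(62) + J(155)) = 1/(1/(-2 - 6*62**2 + 32*62) + 0) = 1/(1/(-2 - 6*3844 + 1984) + 0) = 1/(1/(-2 - 23064 + 1984) + 0) = 1/(1/(-21082) + 0) = 1/(-1/21082 + 0) = 1/(-1/21082) = -21082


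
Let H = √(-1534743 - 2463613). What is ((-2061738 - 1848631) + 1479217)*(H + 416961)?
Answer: -1013695569072 - 4862304*I*√999589 ≈ -1.0137e+12 - 4.8613e+9*I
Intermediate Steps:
H = 2*I*√999589 (H = √(-3998356) = 2*I*√999589 ≈ 1999.6*I)
((-2061738 - 1848631) + 1479217)*(H + 416961) = ((-2061738 - 1848631) + 1479217)*(2*I*√999589 + 416961) = (-3910369 + 1479217)*(416961 + 2*I*√999589) = -2431152*(416961 + 2*I*√999589) = -1013695569072 - 4862304*I*√999589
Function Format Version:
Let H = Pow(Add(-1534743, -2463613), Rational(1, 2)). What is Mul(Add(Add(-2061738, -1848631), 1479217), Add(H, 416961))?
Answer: Add(-1013695569072, Mul(-4862304, I, Pow(999589, Rational(1, 2)))) ≈ Add(-1.0137e+12, Mul(-4.8613e+9, I))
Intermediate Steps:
H = Mul(2, I, Pow(999589, Rational(1, 2))) (H = Pow(-3998356, Rational(1, 2)) = Mul(2, I, Pow(999589, Rational(1, 2))) ≈ Mul(1999.6, I))
Mul(Add(Add(-2061738, -1848631), 1479217), Add(H, 416961)) = Mul(Add(Add(-2061738, -1848631), 1479217), Add(Mul(2, I, Pow(999589, Rational(1, 2))), 416961)) = Mul(Add(-3910369, 1479217), Add(416961, Mul(2, I, Pow(999589, Rational(1, 2))))) = Mul(-2431152, Add(416961, Mul(2, I, Pow(999589, Rational(1, 2))))) = Add(-1013695569072, Mul(-4862304, I, Pow(999589, Rational(1, 2))))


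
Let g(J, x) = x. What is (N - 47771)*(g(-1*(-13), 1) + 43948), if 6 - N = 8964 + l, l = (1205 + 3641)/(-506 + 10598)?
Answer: -12580707003193/5046 ≈ -2.4932e+9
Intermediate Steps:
l = 2423/5046 (l = 4846/10092 = 4846*(1/10092) = 2423/5046 ≈ 0.48018)
N = -45204491/5046 (N = 6 - (8964 + 2423/5046) = 6 - 1*45234767/5046 = 6 - 45234767/5046 = -45204491/5046 ≈ -8958.5)
(N - 47771)*(g(-1*(-13), 1) + 43948) = (-45204491/5046 - 47771)*(1 + 43948) = -286256957/5046*43949 = -12580707003193/5046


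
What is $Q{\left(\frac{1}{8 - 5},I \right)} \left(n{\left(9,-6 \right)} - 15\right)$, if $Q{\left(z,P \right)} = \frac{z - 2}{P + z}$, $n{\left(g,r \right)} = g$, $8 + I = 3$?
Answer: $- \frac{15}{7} \approx -2.1429$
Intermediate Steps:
$I = -5$ ($I = -8 + 3 = -5$)
$Q{\left(z,P \right)} = \frac{-2 + z}{P + z}$
$Q{\left(\frac{1}{8 - 5},I \right)} \left(n{\left(9,-6 \right)} - 15\right) = \frac{-2 + \frac{1}{8 - 5}}{-5 + \frac{1}{8 - 5}} \left(9 - 15\right) = \frac{-2 + \frac{1}{3}}{-5 + \frac{1}{3}} \left(-6\right) = \frac{1}{- \frac{14}{3}} \left(- \frac{5}{3}\right) \left(-6\right) = \left(- \frac{3}{14}\right) \left(- \frac{5}{3}\right) \left(-6\right) = \frac{5}{14} \left(-6\right) = - \frac{15}{7}$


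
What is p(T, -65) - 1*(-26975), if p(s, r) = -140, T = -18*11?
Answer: 26835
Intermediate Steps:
T = -198
p(T, -65) - 1*(-26975) = -140 - 1*(-26975) = -140 + 26975 = 26835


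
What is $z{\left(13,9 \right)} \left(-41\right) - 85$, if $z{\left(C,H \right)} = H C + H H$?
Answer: $-8203$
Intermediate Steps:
$z{\left(C,H \right)} = H^{2} + C H$ ($z{\left(C,H \right)} = C H + H^{2} = H^{2} + C H$)
$z{\left(13,9 \right)} \left(-41\right) - 85 = 9 \left(13 + 9\right) \left(-41\right) - 85 = 9 \cdot 22 \left(-41\right) - 85 = 198 \left(-41\right) - 85 = -8118 - 85 = -8203$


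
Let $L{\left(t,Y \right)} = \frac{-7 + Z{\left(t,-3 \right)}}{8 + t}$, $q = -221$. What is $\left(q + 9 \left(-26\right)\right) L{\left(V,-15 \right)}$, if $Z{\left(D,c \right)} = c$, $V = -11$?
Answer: $- \frac{4550}{3} \approx -1516.7$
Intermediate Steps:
$L{\left(t,Y \right)} = - \frac{10}{8 + t}$ ($L{\left(t,Y \right)} = \frac{-7 - 3}{8 + t} = - \frac{10}{8 + t}$)
$\left(q + 9 \left(-26\right)\right) L{\left(V,-15 \right)} = \left(-221 + 9 \left(-26\right)\right) \left(- \frac{10}{8 - 11}\right) = \left(-221 - 234\right) \left(- \frac{10}{-3}\right) = - 455 \left(\left(-10\right) \left(- \frac{1}{3}\right)\right) = \left(-455\right) \frac{10}{3} = - \frac{4550}{3}$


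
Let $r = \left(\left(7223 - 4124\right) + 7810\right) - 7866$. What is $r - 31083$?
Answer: $-28040$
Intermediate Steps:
$r = 3043$ ($r = \left(3099 + 7810\right) - 7866 = 10909 - 7866 = 3043$)
$r - 31083 = 3043 - 31083 = -28040$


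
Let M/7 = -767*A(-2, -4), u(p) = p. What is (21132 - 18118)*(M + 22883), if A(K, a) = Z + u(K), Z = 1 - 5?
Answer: 166062358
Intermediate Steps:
Z = -4
A(K, a) = -4 + K
M = 32214 (M = 7*(-767*(-4 - 2)) = 7*(-767*(-6)) = 7*4602 = 32214)
(21132 - 18118)*(M + 22883) = (21132 - 18118)*(32214 + 22883) = 3014*55097 = 166062358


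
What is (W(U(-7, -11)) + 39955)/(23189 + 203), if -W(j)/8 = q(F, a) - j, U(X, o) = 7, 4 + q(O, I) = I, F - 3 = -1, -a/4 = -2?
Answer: 39979/23392 ≈ 1.7091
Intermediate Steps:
a = 8 (a = -4*(-2) = 8)
F = 2 (F = 3 - 1 = 2)
q(O, I) = -4 + I
W(j) = -32 + 8*j (W(j) = -8*((-4 + 8) - j) = -8*(4 - j) = -32 + 8*j)
(W(U(-7, -11)) + 39955)/(23189 + 203) = ((-32 + 8*7) + 39955)/(23189 + 203) = ((-32 + 56) + 39955)/23392 = (24 + 39955)*(1/23392) = 39979*(1/23392) = 39979/23392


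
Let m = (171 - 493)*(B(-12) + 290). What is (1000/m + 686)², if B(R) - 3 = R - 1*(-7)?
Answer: 63234097248169/134374464 ≈ 4.7058e+5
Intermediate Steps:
B(R) = 10 + R (B(R) = 3 + (R - 1*(-7)) = 3 + (R + 7) = 3 + (7 + R) = 10 + R)
m = -92736 (m = (171 - 493)*((10 - 12) + 290) = -322*(-2 + 290) = -322*288 = -92736)
(1000/m + 686)² = (1000/(-92736) + 686)² = (1000*(-1/92736) + 686)² = (-125/11592 + 686)² = (7951987/11592)² = 63234097248169/134374464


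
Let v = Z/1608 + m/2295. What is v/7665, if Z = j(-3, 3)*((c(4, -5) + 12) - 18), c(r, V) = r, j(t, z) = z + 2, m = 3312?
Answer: 10911/58202900 ≈ 0.00018746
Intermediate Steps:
j(t, z) = 2 + z
Z = -10 (Z = (2 + 3)*((4 + 12) - 18) = 5*(16 - 18) = 5*(-2) = -10)
v = 32733/22780 (v = -10/1608 + 3312/2295 = -10*1/1608 + 3312*(1/2295) = -5/804 + 368/255 = 32733/22780 ≈ 1.4369)
v/7665 = (32733/22780)/7665 = (32733/22780)*(1/7665) = 10911/58202900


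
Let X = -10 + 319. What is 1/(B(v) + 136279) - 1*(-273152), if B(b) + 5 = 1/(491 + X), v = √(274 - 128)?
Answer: 29778812792352/109019201 ≈ 2.7315e+5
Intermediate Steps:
X = 309
v = √146 ≈ 12.083
B(b) = -3999/800 (B(b) = -5 + 1/(491 + 309) = -5 + 1/800 = -3999/800)
1/(B(v) + 136279) - 1*(-273152) = 1/(-3999/800 + 136279) - 1*(-273152) = 1/(109019201/800) + 273152 = 800/109019201 + 273152 = 29778812792352/109019201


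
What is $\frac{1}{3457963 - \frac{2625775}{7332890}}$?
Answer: $\frac{1466578}{5071371935459} \approx 2.8919 \cdot 10^{-7}$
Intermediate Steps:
$\frac{1}{3457963 - \frac{2625775}{7332890}} = \frac{1}{3457963 - \frac{525155}{1466578}} = \frac{1}{\frac{5071371935459}{1466578}} = \frac{1466578}{5071371935459}$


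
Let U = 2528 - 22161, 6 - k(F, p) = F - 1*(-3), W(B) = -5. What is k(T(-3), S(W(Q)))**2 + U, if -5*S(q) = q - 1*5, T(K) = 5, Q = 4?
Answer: -19629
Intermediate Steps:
S(q) = 1 - q/5 (S(q) = -(q - 1*5)/5 = -(q - 5)/5 = -(-5 + q)/5 = 1 - q/5)
k(F, p) = 3 - F (k(F, p) = 6 - (F - 1*(-3)) = 6 - (F + 3) = 6 - (3 + F) = 6 + (-3 - F) = 3 - F)
U = -19633
k(T(-3), S(W(Q)))**2 + U = (3 - 1*5)**2 - 19633 = (3 - 5)**2 - 19633 = (-2)**2 - 19633 = 4 - 19633 = -19629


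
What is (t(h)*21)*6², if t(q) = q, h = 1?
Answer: 756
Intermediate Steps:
(t(h)*21)*6² = (1*21)*6² = 21*36 = 756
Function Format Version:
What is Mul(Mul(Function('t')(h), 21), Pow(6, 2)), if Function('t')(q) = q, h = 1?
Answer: 756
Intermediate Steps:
Mul(Mul(Function('t')(h), 21), Pow(6, 2)) = Mul(Mul(1, 21), Pow(6, 2)) = Mul(21, 36) = 756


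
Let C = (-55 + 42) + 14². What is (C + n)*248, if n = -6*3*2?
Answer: 36456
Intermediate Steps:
n = -36 (n = -18*2 = -36)
C = 183 (C = -13 + 196 = 183)
(C + n)*248 = (183 - 36)*248 = 147*248 = 36456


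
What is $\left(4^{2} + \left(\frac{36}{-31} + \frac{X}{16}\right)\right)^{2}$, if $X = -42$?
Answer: $\frac{9174841}{61504} \approx 149.17$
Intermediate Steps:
$\left(4^{2} + \left(\frac{36}{-31} + \frac{X}{16}\right)\right)^{2} = \left(4^{2} + \left(\frac{36}{-31} - \frac{42}{16}\right)\right)^{2} = \left(16 + \left(36 \left(- \frac{1}{31}\right) - \frac{21}{8}\right)\right)^{2} = \left(16 - \frac{939}{248}\right)^{2} = \left(\frac{3029}{248}\right)^{2} = \frac{9174841}{61504}$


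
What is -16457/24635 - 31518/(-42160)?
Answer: 485993/6109480 ≈ 0.079547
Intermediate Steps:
-16457/24635 - 31518/(-42160) = -16457*1/24635 - 31518*(-1/42160) = -16457/24635 + 927/1240 = 485993/6109480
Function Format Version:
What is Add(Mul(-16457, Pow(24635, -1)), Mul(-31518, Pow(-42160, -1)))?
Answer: Rational(485993, 6109480) ≈ 0.079547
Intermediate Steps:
Add(Mul(-16457, Pow(24635, -1)), Mul(-31518, Pow(-42160, -1))) = Add(Mul(-16457, Rational(1, 24635)), Mul(-31518, Rational(-1, 42160))) = Add(Rational(-16457, 24635), Rational(927, 1240)) = Rational(485993, 6109480)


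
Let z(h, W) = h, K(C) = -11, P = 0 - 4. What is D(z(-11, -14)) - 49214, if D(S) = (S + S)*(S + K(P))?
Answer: -48730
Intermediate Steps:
P = -4
D(S) = 2*S*(-11 + S) (D(S) = (S + S)*(S - 11) = (2*S)*(-11 + S) = 2*S*(-11 + S))
D(z(-11, -14)) - 49214 = 2*(-11)*(-11 - 11) - 49214 = 2*(-11)*(-22) - 49214 = 484 - 49214 = -48730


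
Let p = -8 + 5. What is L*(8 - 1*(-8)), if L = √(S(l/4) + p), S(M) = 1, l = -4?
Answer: 16*I*√2 ≈ 22.627*I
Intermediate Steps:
p = -3
L = I*√2 (L = √(1 - 3) = √(-2) = I*√2 ≈ 1.4142*I)
L*(8 - 1*(-8)) = (I*√2)*(8 - 1*(-8)) = (I*√2)*(8 + 8) = (I*√2)*16 = 16*I*√2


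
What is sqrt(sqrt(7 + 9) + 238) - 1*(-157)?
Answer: 157 + 11*sqrt(2) ≈ 172.56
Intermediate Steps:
sqrt(sqrt(7 + 9) + 238) - 1*(-157) = sqrt(sqrt(16) + 238) + 157 = sqrt(4 + 238) + 157 = sqrt(242) + 157 = 11*sqrt(2) + 157 = 157 + 11*sqrt(2)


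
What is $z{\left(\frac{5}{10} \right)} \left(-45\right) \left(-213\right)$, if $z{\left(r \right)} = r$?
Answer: $\frac{9585}{2} \approx 4792.5$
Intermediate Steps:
$z{\left(\frac{5}{10} \right)} \left(-45\right) \left(-213\right) = \frac{5}{10} \left(-45\right) \left(-213\right) = 5 \cdot \frac{1}{10} \left(-45\right) \left(-213\right) = \frac{1}{2} \left(-45\right) \left(-213\right) = \left(- \frac{45}{2}\right) \left(-213\right) = \frac{9585}{2}$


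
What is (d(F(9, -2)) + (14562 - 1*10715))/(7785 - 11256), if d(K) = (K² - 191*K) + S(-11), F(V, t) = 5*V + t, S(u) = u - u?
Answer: 839/1157 ≈ 0.72515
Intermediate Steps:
S(u) = 0
F(V, t) = t + 5*V
d(K) = K² - 191*K (d(K) = (K² - 191*K) + 0 = K² - 191*K)
(d(F(9, -2)) + (14562 - 1*10715))/(7785 - 11256) = ((-2 + 5*9)*(-191 + (-2 + 5*9)) + (14562 - 1*10715))/(7785 - 11256) = ((-2 + 45)*(-191 + (-2 + 45)) + (14562 - 10715))/(-3471) = (43*(-191 + 43) + 3847)*(-1/3471) = (43*(-148) + 3847)*(-1/3471) = (-6364 + 3847)*(-1/3471) = -2517*(-1/3471) = 839/1157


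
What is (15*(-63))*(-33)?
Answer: 31185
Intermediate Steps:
(15*(-63))*(-33) = -945*(-33) = 31185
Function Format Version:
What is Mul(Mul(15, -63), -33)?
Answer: 31185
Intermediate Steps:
Mul(Mul(15, -63), -33) = Mul(-945, -33) = 31185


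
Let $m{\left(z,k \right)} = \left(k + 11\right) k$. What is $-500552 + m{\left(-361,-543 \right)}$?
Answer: $-211676$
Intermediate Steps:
$m{\left(z,k \right)} = k \left(11 + k\right)$ ($m{\left(z,k \right)} = \left(11 + k\right) k = k \left(11 + k\right)$)
$-500552 + m{\left(-361,-543 \right)} = -500552 - 543 \left(11 - 543\right) = -500552 - -288876 = -500552 + 288876 = -211676$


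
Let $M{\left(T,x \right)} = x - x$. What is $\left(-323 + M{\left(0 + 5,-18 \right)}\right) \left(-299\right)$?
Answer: $96577$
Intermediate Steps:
$M{\left(T,x \right)} = 0$
$\left(-323 + M{\left(0 + 5,-18 \right)}\right) \left(-299\right) = \left(-323 + 0\right) \left(-299\right) = \left(-323\right) \left(-299\right) = 96577$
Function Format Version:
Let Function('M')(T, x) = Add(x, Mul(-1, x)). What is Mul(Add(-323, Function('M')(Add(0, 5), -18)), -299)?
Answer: 96577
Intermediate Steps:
Function('M')(T, x) = 0
Mul(Add(-323, Function('M')(Add(0, 5), -18)), -299) = Mul(Add(-323, 0), -299) = Mul(-323, -299) = 96577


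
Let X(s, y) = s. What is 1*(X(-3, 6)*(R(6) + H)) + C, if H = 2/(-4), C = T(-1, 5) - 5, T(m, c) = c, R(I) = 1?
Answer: -3/2 ≈ -1.5000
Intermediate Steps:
C = 0 (C = 5 - 5 = 0)
H = -½ (H = 2*(-¼) = -½ ≈ -0.50000)
1*(X(-3, 6)*(R(6) + H)) + C = 1*(-3*(1 - ½)) + 0 = 1*(-3*½) + 0 = 1*(-3/2) + 0 = -3/2 + 0 = -3/2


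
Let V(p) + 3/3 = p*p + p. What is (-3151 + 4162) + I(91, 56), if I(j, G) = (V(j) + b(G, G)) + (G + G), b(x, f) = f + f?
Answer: 9606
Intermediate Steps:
b(x, f) = 2*f
V(p) = -1 + p + p² (V(p) = -1 + (p*p + p) = -1 + (p² + p) = -1 + (p + p²) = -1 + p + p²)
I(j, G) = -1 + j + j² + 4*G (I(j, G) = ((-1 + j + j²) + 2*G) + (G + G) = (-1 + j + j² + 2*G) + 2*G = -1 + j + j² + 4*G)
(-3151 + 4162) + I(91, 56) = (-3151 + 4162) + (-1 + 91 + 91² + 4*56) = 1011 + (-1 + 91 + 8281 + 224) = 1011 + 8595 = 9606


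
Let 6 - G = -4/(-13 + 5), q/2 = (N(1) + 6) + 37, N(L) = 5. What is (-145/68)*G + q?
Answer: 11461/136 ≈ 84.272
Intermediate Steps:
q = 96 (q = 2*((5 + 6) + 37) = 2*(11 + 37) = 2*48 = 96)
G = 11/2 (G = 6 - (-4)/(-13 + 5) = 6 - (-4)/(-8) = 6 - (-4)*(-1)/8 = 6 - 1*½ = 6 - ½ = 11/2 ≈ 5.5000)
(-145/68)*G + q = -145/68*(11/2) + 96 = -145*1/68*(11/2) + 96 = -145/68*11/2 + 96 = -1595/136 + 96 = 11461/136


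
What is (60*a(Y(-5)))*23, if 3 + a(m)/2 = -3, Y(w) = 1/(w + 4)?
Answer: -16560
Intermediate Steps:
Y(w) = 1/(4 + w)
a(m) = -12 (a(m) = -6 + 2*(-3) = -6 - 6 = -12)
(60*a(Y(-5)))*23 = (60*(-12))*23 = -720*23 = -16560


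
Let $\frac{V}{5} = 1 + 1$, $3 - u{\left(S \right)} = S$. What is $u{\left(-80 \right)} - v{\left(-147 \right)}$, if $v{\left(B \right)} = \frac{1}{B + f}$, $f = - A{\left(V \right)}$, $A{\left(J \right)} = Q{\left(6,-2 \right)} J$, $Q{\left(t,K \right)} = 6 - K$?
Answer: $\frac{18842}{227} \approx 83.004$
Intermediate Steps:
$u{\left(S \right)} = 3 - S$
$V = 10$ ($V = 5 \left(1 + 1\right) = 5 \cdot 2 = 10$)
$A{\left(J \right)} = 8 J$ ($A{\left(J \right)} = \left(6 - -2\right) J = \left(6 + 2\right) J = 8 J$)
$f = -80$ ($f = - 8 \cdot 10 = \left(-1\right) 80 = -80$)
$v{\left(B \right)} = \frac{1}{-80 + B}$ ($v{\left(B \right)} = \frac{1}{B - 80} = \frac{1}{-80 + B}$)
$u{\left(-80 \right)} - v{\left(-147 \right)} = \left(3 - -80\right) - \frac{1}{-80 - 147} = \left(3 + 80\right) - \frac{1}{-227} = 83 - - \frac{1}{227} = 83 + \frac{1}{227} = \frac{18842}{227}$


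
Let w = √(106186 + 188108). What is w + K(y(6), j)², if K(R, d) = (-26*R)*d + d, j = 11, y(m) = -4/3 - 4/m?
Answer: 339889 + 7*√6006 ≈ 3.4043e+5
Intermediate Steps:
y(m) = -4/3 - 4/m (y(m) = -4*⅓ - 4/m = -4/3 - 4/m)
K(R, d) = d - 26*R*d (K(R, d) = -26*R*d + d = d - 26*R*d)
w = 7*√6006 (w = √294294 = 7*√6006 ≈ 542.49)
w + K(y(6), j)² = 7*√6006 + (11*(1 - 26*(-4/3 - 4/6)))² = 7*√6006 + (11*(1 - 26*(-4/3 - 4*⅙)))² = 7*√6006 + (11*(1 - 26*(-4/3 - ⅔)))² = 7*√6006 + (11*(1 - 26*(-2)))² = 7*√6006 + (11*(1 + 52))² = 7*√6006 + (11*53)² = 7*√6006 + 583² = 7*√6006 + 339889 = 339889 + 7*√6006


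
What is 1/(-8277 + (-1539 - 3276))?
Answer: -1/13092 ≈ -7.6383e-5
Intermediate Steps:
1/(-8277 + (-1539 - 3276)) = 1/(-8277 - 4815) = 1/(-13092) = -1/13092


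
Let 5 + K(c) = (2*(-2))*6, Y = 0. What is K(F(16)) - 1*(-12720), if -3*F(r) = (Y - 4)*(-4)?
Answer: 12691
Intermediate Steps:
F(r) = -16/3 (F(r) = -(0 - 4)*(-4)/3 = -(-4)*(-4)/3 = -1/3*16 = -16/3)
K(c) = -29 (K(c) = -5 + (2*(-2))*6 = -5 - 4*6 = -5 - 24 = -29)
K(F(16)) - 1*(-12720) = -29 - 1*(-12720) = -29 + 12720 = 12691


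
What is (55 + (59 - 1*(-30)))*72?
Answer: 10368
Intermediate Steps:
(55 + (59 - 1*(-30)))*72 = (55 + (59 + 30))*72 = (55 + 89)*72 = 144*72 = 10368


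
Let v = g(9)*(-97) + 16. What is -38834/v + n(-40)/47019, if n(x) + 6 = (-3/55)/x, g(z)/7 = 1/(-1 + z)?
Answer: 10712154539351/18998810600 ≈ 563.83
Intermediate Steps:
g(z) = 7/(-1 + z)
n(x) = -6 - 3/(55*x) (n(x) = -6 + (-3/55)/x = -6 + (-3*1/55)/x = -6 - 3/(55*x))
v = -551/8 (v = (7/(-1 + 9))*(-97) + 16 = (7/8)*(-97) + 16 = -679/8 + 16 = -551/8 ≈ -68.875)
-38834/v + n(-40)/47019 = -38834/(-551/8) + (-6 - 3/55/(-40))/47019 = -38834*(-8/551) + (-6 - 3/55*(-1/40))*(1/47019) = 310672/551 + (-6 + 3/2200)*(1/47019) = 310672/551 - 13197/2200*1/47019 = 310672/551 - 4399/34480600 = 10712154539351/18998810600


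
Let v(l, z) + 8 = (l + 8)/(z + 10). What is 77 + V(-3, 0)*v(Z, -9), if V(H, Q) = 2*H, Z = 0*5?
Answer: 77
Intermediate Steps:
Z = 0
v(l, z) = -8 + (8 + l)/(10 + z) (v(l, z) = -8 + (l + 8)/(z + 10) = -8 + (8 + l)/(10 + z))
77 + V(-3, 0)*v(Z, -9) = 77 + (2*(-3))*((-72 + 0 - 8*(-9))/(10 - 9)) = 77 - 6*(-72 + 0 + 72)/1 = 77 - 6*0 = 77 + 0 = 77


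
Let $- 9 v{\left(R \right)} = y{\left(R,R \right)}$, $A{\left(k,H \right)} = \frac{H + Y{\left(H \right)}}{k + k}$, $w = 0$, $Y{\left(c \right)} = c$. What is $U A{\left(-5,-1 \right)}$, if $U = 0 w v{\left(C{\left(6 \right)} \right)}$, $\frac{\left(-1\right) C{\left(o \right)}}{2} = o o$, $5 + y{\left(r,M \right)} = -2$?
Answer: $0$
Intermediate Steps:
$y{\left(r,M \right)} = -7$ ($y{\left(r,M \right)} = -5 - 2 = -7$)
$A{\left(k,H \right)} = \frac{H}{k}$ ($A{\left(k,H \right)} = \frac{H + H}{k + k} = \frac{2 H}{2 k} = 2 H \frac{1}{2 k} = \frac{H}{k}$)
$C{\left(o \right)} = - 2 o^{2}$ ($C{\left(o \right)} = - 2 o o = - 2 o^{2}$)
$v{\left(R \right)} = \frac{7}{9}$ ($v{\left(R \right)} = \left(- \frac{1}{9}\right) \left(-7\right) = \frac{7}{9}$)
$U = 0$ ($U = 0 \cdot 0 \cdot \frac{7}{9} = 0 \cdot \frac{7}{9} = 0$)
$U A{\left(-5,-1 \right)} = 0 \left(- \frac{1}{-5}\right) = 0 \left(\left(-1\right) \left(- \frac{1}{5}\right)\right) = 0 \cdot \frac{1}{5} = 0$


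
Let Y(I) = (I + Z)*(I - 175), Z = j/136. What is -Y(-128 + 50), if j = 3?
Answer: -2683065/136 ≈ -19728.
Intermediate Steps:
Z = 3/136 ≈ 0.022059
Y(I) = (-175 + I)*(3/136 + I) (Y(I) = (I + 3/136)*(I - 175) = (3/136 + I)*(-175 + I) = (-175 + I)*(3/136 + I))
-Y(-128 + 50) = -(-525/136 + (-128 + 50)² - 23797*(-128 + 50)/136) = -(-525/136 + (-78)² - 23797/136*(-78)) = -(-525/136 + 6084 + 928083/68) = -1*2683065/136 = -2683065/136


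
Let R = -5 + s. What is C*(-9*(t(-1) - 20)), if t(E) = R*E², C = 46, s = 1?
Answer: 9936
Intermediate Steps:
R = -4 (R = -5 + 1 = -4)
t(E) = -4*E²
C*(-9*(t(-1) - 20)) = 46*(-9*(-4*(-1)² - 20)) = 46*(-9*(-4*1 - 20)) = 46*(-9*(-4 - 20)) = 46*(-9*(-24)) = 46*216 = 9936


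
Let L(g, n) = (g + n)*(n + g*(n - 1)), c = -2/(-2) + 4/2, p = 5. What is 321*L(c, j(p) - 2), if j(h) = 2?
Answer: -2889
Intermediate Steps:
c = 3 (c = -2*(-½) + 4*(½) = 1 + 2 = 3)
L(g, n) = (g + n)*(n + g*(-1 + n))
321*L(c, j(p) - 2) = 321*((2 - 2)² - 1*3² + 3*(2 - 2)² + (2 - 2)*3²) = 321*(0² - 1*9 + 3*0² + 0*9) = 321*(0 - 9 + 3*0 + 0) = 321*(0 - 9 + 0 + 0) = 321*(-9) = -2889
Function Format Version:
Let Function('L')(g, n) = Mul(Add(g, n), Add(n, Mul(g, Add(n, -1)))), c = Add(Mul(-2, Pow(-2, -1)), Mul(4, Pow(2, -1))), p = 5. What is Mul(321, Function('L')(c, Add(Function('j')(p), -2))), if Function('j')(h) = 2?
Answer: -2889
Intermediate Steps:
c = 3 (c = Add(Mul(-2, Rational(-1, 2)), Mul(4, Rational(1, 2))) = Add(1, 2) = 3)
Function('L')(g, n) = Mul(Add(g, n), Add(n, Mul(g, Add(-1, n))))
Mul(321, Function('L')(c, Add(Function('j')(p), -2))) = Mul(321, Add(Pow(Add(2, -2), 2), Mul(-1, Pow(3, 2)), Mul(3, Pow(Add(2, -2), 2)), Mul(Add(2, -2), Pow(3, 2)))) = Mul(321, Add(Pow(0, 2), Mul(-1, 9), Mul(3, Pow(0, 2)), Mul(0, 9))) = Mul(321, Add(0, -9, Mul(3, 0), 0)) = Mul(321, Add(0, -9, 0, 0)) = Mul(321, -9) = -2889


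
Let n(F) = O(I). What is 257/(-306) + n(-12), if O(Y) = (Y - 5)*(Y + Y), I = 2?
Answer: -3929/306 ≈ -12.840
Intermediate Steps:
O(Y) = 2*Y*(-5 + Y) (O(Y) = (-5 + Y)*(2*Y) = 2*Y*(-5 + Y))
n(F) = -12 (n(F) = 2*2*(-5 + 2) = 2*2*(-3) = -12)
257/(-306) + n(-12) = 257/(-306) - 12 = 257*(-1/306) - 12 = -257/306 - 12 = -3929/306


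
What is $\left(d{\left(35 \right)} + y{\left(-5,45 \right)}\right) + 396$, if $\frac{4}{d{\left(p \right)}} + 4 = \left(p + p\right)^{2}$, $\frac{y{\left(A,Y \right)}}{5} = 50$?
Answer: $\frac{790705}{1224} \approx 646.0$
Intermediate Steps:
$y{\left(A,Y \right)} = 250$ ($y{\left(A,Y \right)} = 5 \cdot 50 = 250$)
$d{\left(p \right)} = \frac{4}{-4 + 4 p^{2}}$ ($d{\left(p \right)} = \frac{4}{-4 + \left(p + p\right)^{2}} = \frac{4}{-4 + \left(2 p\right)^{2}} = \frac{4}{-4 + 4 p^{2}}$)
$\left(d{\left(35 \right)} + y{\left(-5,45 \right)}\right) + 396 = \left(\frac{1}{-1 + 35^{2}} + 250\right) + 396 = \left(\frac{1}{-1 + 1225} + 250\right) + 396 = \left(\frac{1}{1224} + 250\right) + 396 = \frac{306001}{1224} + 396 = \frac{790705}{1224}$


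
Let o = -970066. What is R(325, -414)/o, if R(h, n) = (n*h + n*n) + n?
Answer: -18216/485033 ≈ -0.037556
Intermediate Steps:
R(h, n) = n + n² + h*n (R(h, n) = (h*n + n²) + n = (n² + h*n) + n = n + n² + h*n)
R(325, -414)/o = -414*(1 + 325 - 414)/(-970066) = -414*(-88)*(-1/970066) = 36432*(-1/970066) = -18216/485033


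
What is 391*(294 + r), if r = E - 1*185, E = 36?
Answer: 56695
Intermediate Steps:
r = -149 (r = 36 - 1*185 = 36 - 185 = -149)
391*(294 + r) = 391*(294 - 149) = 391*145 = 56695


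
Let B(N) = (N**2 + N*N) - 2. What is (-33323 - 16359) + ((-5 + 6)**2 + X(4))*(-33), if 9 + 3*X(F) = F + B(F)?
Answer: -49990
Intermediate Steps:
B(N) = -2 + 2*N**2 (B(N) = (N**2 + N**2) - 2 = 2*N**2 - 2 = -2 + 2*N**2)
X(F) = -11/3 + F/3 + 2*F**2/3 (X(F) = -3 + (F + (-2 + 2*F**2))/3 = -3 + (-2 + F + 2*F**2)/3 = -3 + (-2/3 + F/3 + 2*F**2/3) = -11/3 + F/3 + 2*F**2/3)
(-33323 - 16359) + ((-5 + 6)**2 + X(4))*(-33) = (-33323 - 16359) + ((-5 + 6)**2 + (-11/3 + (1/3)*4 + (2/3)*4**2))*(-33) = -49682 + (1**2 + (-11/3 + 4/3 + (2/3)*16))*(-33) = -49682 + (1 + (-11/3 + 4/3 + 32/3))*(-33) = -49682 + (1 + 25/3)*(-33) = -49682 + (28/3)*(-33) = -49682 - 308 = -49990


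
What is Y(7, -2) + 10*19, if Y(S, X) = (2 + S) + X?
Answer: 197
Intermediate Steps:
Y(S, X) = 2 + S + X
Y(7, -2) + 10*19 = (2 + 7 - 2) + 10*19 = 7 + 190 = 197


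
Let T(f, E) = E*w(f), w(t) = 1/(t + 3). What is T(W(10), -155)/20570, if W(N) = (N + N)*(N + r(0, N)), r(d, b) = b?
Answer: -1/53482 ≈ -1.8698e-5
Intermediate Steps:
W(N) = 4*N**2 (W(N) = (N + N)*(N + N) = (2*N)*(2*N) = 4*N**2)
w(t) = 1/(3 + t)
T(f, E) = E/(3 + f)
T(W(10), -155)/20570 = -155/(3 + 4*10**2)/20570 = -155/(3 + 4*100)*(1/20570) = -155/(3 + 400)*(1/20570) = -155/403*(1/20570) = -155*1/403*(1/20570) = -5/13*1/20570 = -1/53482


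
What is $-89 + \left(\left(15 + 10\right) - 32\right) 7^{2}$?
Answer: $-432$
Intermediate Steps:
$-89 + \left(\left(15 + 10\right) - 32\right) 7^{2} = -89 + \left(25 - 32\right) 49 = -89 - 343 = -432$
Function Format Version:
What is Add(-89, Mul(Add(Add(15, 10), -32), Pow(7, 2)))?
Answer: -432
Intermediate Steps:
Add(-89, Mul(Add(Add(15, 10), -32), Pow(7, 2))) = Add(-89, Mul(Add(25, -32), 49)) = Add(-89, Mul(-7, 49)) = Add(-89, -343) = -432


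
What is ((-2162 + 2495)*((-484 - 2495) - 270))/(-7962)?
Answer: 360639/2654 ≈ 135.89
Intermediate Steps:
((-2162 + 2495)*((-484 - 2495) - 270))/(-7962) = (333*(-2979 - 270))*(-1/7962) = (333*(-3249))*(-1/7962) = -1081917*(-1/7962) = 360639/2654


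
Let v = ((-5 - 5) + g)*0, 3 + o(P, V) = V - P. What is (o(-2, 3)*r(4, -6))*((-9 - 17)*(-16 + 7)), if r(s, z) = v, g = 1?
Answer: 0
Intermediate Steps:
o(P, V) = -3 + V - P (o(P, V) = -3 + (V - P) = -3 + V - P)
v = 0 (v = ((-5 - 5) + 1)*0 = (-10 + 1)*0 = -9*0 = 0)
r(s, z) = 0
(o(-2, 3)*r(4, -6))*((-9 - 17)*(-16 + 7)) = ((-3 + 3 - 1*(-2))*0)*((-9 - 17)*(-16 + 7)) = ((-3 + 3 + 2)*0)*(-26*(-9)) = (2*0)*234 = 0*234 = 0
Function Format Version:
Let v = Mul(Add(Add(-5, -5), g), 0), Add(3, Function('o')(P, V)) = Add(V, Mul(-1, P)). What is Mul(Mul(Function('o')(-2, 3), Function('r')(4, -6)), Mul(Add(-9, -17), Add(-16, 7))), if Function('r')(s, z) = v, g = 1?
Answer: 0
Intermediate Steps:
Function('o')(P, V) = Add(-3, V, Mul(-1, P)) (Function('o')(P, V) = Add(-3, Add(V, Mul(-1, P))) = Add(-3, V, Mul(-1, P)))
v = 0 (v = Mul(Add(Add(-5, -5), 1), 0) = Mul(Add(-10, 1), 0) = Mul(-9, 0) = 0)
Function('r')(s, z) = 0
Mul(Mul(Function('o')(-2, 3), Function('r')(4, -6)), Mul(Add(-9, -17), Add(-16, 7))) = Mul(Mul(Add(-3, 3, Mul(-1, -2)), 0), Mul(Add(-9, -17), Add(-16, 7))) = Mul(Mul(Add(-3, 3, 2), 0), Mul(-26, -9)) = Mul(Mul(2, 0), 234) = Mul(0, 234) = 0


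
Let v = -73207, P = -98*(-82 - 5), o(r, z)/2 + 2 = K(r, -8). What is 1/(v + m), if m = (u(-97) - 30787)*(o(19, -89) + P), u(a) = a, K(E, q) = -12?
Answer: -1/262525439 ≈ -3.8092e-9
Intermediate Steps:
o(r, z) = -28 (o(r, z) = -4 + 2*(-12) = -4 - 24 = -28)
P = 8526 (P = -98*(-87) = 8526)
m = -262452232 (m = (-97 - 30787)*(-28 + 8526) = -30884*8498 = -262452232)
1/(v + m) = 1/(-73207 - 262452232) = 1/(-262525439) = -1/262525439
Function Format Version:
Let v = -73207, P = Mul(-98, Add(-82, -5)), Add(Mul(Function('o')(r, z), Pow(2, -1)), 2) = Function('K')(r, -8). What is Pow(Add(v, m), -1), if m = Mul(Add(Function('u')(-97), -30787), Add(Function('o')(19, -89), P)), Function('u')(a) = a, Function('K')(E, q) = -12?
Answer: Rational(-1, 262525439) ≈ -3.8092e-9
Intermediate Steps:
Function('o')(r, z) = -28 (Function('o')(r, z) = Add(-4, Mul(2, -12)) = Add(-4, -24) = -28)
P = 8526 (P = Mul(-98, -87) = 8526)
m = -262452232 (m = Mul(Add(-97, -30787), Add(-28, 8526)) = Mul(-30884, 8498) = -262452232)
Pow(Add(v, m), -1) = Pow(Add(-73207, -262452232), -1) = Pow(-262525439, -1) = Rational(-1, 262525439)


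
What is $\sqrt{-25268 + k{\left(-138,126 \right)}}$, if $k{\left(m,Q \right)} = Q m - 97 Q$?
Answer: $i \sqrt{54878} \approx 234.26 i$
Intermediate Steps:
$k{\left(m,Q \right)} = - 97 Q + Q m$
$\sqrt{-25268 + k{\left(-138,126 \right)}} = \sqrt{-25268 + 126 \left(-97 - 138\right)} = \sqrt{-25268 + 126 \left(-235\right)} = \sqrt{-25268 - 29610} = \sqrt{-54878} = i \sqrt{54878}$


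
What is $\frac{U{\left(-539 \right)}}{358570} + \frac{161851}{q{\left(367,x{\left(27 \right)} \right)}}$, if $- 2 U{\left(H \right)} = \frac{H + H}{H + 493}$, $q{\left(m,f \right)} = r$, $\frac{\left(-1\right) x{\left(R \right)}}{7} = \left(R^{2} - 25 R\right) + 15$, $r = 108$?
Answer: $\frac{166850371438}{111335985} \approx 1498.6$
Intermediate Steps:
$x{\left(R \right)} = -105 - 7 R^{2} + 175 R$ ($x{\left(R \right)} = - 7 \left(\left(R^{2} - 25 R\right) + 15\right) = - 7 \left(15 + R^{2} - 25 R\right) = -105 - 7 R^{2} + 175 R$)
$q{\left(m,f \right)} = 108$
$U{\left(H \right)} = - \frac{H}{493 + H}$ ($U{\left(H \right)} = - \frac{\left(H + H\right) \frac{1}{H + 493}}{2} = - \frac{2 H \frac{1}{493 + H}}{2} = - \frac{H}{493 + H}$)
$\frac{U{\left(-539 \right)}}{358570} + \frac{161851}{q{\left(367,x{\left(27 \right)} \right)}} = \frac{\left(-1\right) \left(-539\right) \frac{1}{493 - 539}}{358570} + \frac{161851}{108} = \left(-1\right) \left(-539\right) \frac{1}{-46} \cdot \frac{1}{358570} + 161851 \cdot \frac{1}{108} = \left(-1\right) \left(-539\right) \left(- \frac{1}{46}\right) \frac{1}{358570} + \frac{161851}{108} = \left(- \frac{539}{46}\right) \frac{1}{358570} + \frac{161851}{108} = - \frac{539}{16494220} + \frac{161851}{108} = \frac{166850371438}{111335985}$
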